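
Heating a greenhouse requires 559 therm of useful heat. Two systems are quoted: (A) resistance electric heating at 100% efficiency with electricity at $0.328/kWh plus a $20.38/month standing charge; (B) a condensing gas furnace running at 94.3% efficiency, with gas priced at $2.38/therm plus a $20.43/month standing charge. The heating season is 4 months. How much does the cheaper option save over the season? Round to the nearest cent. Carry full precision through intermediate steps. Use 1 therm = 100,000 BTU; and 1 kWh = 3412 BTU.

$3962.70

Heat load = 559 therm × 100,000 = 55,900,000 BTU
Gas: input = 55,900,000 / 0.943 = 59,278,897 BTU = 592.8 therm → 592.8 × $2.38 = $1,410.84; + 4 × $20.43 standing = $1,492.56
Electric: 55,900,000 BTU / 3412 = 16,380 kWh → × $0.328 = $5,373.74; + 4 × $20.38 standing = $5,455.26
Difference = |$1,492.56 − $5,455.26| = $3,962.70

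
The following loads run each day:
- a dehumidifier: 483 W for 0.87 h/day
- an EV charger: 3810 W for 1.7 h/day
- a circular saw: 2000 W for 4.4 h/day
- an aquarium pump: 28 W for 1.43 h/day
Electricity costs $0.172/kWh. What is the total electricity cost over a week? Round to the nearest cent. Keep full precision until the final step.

dehumidifier: 483 W × 0.87 h × 7 d = 2,941 Wh = 2.941 kWh
EV charger: 3810 W × 1.7 h × 7 d = 45,339 Wh = 45.34 kWh
circular saw: 2000 W × 4.4 h × 7 d = 61,600 Wh = 61.6 kWh
aquarium pump: 28 W × 1.43 h × 7 d = 280 Wh = 0.2803 kWh
Total energy = 2.941 + 45.34 + 61.6 + 0.2803 = 110.2 kWh
Cost = 110.2 kWh × $0.172 = $18.95

$18.95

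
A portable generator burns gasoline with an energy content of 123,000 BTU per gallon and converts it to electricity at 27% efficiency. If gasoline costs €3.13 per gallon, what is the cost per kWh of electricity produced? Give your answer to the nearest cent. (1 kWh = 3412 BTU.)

Electrical output per gallon = 123,000 BTU × 0.27 / 3412 BTU/kWh = 9.733 kWh
Cost per kWh = €3.13 / 9.733 kWh = €0.322

€0.32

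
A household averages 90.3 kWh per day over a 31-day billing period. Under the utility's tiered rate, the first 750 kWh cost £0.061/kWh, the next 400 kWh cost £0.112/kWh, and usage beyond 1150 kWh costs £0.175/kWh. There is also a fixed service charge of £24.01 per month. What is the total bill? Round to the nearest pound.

£403

Usage = 90.3 kWh/day × 31 days = 2799.3 kWh
First 750 kWh × £0.061 = £45.75
Next 400 kWh × £0.112 = £44.80
Remaining 1649.3 kWh × £0.175 = £288.63
Energy charge = £379.18; + service £24.01 = £403.19 ≈ £403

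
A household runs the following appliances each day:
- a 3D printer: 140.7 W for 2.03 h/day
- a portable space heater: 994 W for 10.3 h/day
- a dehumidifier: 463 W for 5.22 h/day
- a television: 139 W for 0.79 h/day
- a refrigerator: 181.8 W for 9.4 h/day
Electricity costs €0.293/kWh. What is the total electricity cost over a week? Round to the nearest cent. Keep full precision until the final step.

3D printer: 140.7 W × 2.03 h × 7 d = 1,999 Wh = 1.999 kWh
portable space heater: 994 W × 10.3 h × 7 d = 71,667 Wh = 71.67 kWh
dehumidifier: 463 W × 5.22 h × 7 d = 16,918 Wh = 16.92 kWh
television: 139 W × 0.79 h × 7 d = 769 Wh = 0.7687 kWh
refrigerator: 181.8 W × 9.4 h × 7 d = 11,962 Wh = 11.96 kWh
Total energy = 1.999 + 71.67 + 16.92 + 0.7687 + 11.96 = 103.3 kWh
Cost = 103.3 kWh × €0.293 = €30.27

€30.27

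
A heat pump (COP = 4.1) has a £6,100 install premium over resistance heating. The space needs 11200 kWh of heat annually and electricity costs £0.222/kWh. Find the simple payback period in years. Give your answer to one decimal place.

Resistance: 11200 kWh × £0.222 = £2,486.40/yr
Heat pump: 11200 / 4.1 = 2732 kWh in → × £0.222 = £606.44/yr
Annual savings = £1,879.96
Payback = £6,100 / £1,879.96 = 3.24 years

3.2 years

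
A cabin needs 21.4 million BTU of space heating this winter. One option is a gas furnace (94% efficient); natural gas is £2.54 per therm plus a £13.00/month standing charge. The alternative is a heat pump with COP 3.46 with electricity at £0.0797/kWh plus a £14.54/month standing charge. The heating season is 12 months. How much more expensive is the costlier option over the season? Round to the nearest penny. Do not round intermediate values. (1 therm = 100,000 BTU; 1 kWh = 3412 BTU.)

Heat load = 21.4 × 10⁶ BTU = 21,400,000 BTU
Gas: input = 21,400,000 / 0.94 = 22,765,957 BTU = 227.7 therm → 227.7 × £2.54 = £578.26; + 12 × £13.00 standing = £734.26
Heat pump: 21,400,000 BTU / 3412 = 6,272 kWh heat; / 3.46 = 1,813 kWh in → × £0.0797 = £144.47; + 12 × £14.54 standing = £318.95
Difference = |£734.26 − £318.95| = £415.30

£415.30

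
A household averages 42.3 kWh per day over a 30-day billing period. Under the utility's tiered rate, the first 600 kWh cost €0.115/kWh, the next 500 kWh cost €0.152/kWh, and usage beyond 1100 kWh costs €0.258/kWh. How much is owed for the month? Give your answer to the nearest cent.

€188.60

Usage = 42.3 kWh/day × 30 days = 1269 kWh
First 600 kWh × €0.115 = €69.00
Next 500 kWh × €0.152 = €76.00
Remaining 169 kWh × €0.258 = €43.60
Total = €188.60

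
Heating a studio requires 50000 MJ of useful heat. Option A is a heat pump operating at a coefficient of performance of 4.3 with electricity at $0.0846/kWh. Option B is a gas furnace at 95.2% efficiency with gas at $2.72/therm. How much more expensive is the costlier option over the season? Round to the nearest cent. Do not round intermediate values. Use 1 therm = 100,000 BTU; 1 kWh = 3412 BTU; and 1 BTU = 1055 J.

Heat load = 50000 MJ = 50,000,000,000 J / 1055 = 47,393,365 BTU
Gas: input = 47,393,365 / 0.952 = 49,782,946 BTU = 497.8 therm → 497.8 × $2.72 = $1,354.10
Heat pump: 47,393,365 BTU / 3412 = 13,890 kWh heat; / 4.3 = 3,230 kWh in → × $0.0846 = $273.28
Difference = |$1,354.10 − $273.28| = $1,080.81

$1080.81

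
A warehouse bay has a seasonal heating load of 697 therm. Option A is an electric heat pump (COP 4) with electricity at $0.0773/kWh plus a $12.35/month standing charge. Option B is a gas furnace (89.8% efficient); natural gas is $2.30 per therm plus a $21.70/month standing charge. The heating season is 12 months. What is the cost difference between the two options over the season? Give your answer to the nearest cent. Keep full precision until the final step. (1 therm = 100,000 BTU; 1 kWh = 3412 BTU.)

Heat load = 697 therm × 100,000 = 69,700,000 BTU
Gas: input = 69,700,000 / 0.898 = 77,616,927 BTU = 776.2 therm → 776.2 × $2.30 = $1,785.19; + 12 × $21.70 standing = $2,045.59
Heat pump: 69,700,000 BTU / 3412 = 20,430 kWh heat; / 4 = 5,107 kWh in → × $0.0773 = $394.77; + 12 × $12.35 standing = $542.97
Difference = |$2,045.59 − $542.97| = $1,502.62

$1502.62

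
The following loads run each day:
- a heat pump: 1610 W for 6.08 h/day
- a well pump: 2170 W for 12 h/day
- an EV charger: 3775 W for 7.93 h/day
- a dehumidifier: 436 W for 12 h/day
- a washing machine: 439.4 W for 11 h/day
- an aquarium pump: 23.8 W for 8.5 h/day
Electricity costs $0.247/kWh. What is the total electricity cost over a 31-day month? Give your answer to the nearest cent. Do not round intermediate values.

$582.18

heat pump: 1610 W × 6.08 h × 31 d = 303,453 Wh = 303.5 kWh
well pump: 2170 W × 12 h × 31 d = 807,240 Wh = 807.2 kWh
EV charger: 3775 W × 7.93 h × 31 d = 928,008 Wh = 928 kWh
dehumidifier: 436 W × 12 h × 31 d = 162,192 Wh = 162.2 kWh
washing machine: 439.4 W × 11 h × 31 d = 149,835 Wh = 149.8 kWh
aquarium pump: 23.8 W × 8.5 h × 31 d = 6,271 Wh = 6.271 kWh
Total energy = 303.5 + 807.2 + 928 + 162.2 + 149.8 + 6.271 = 2,357 kWh
Cost = 2,357 kWh × $0.247 = $582.18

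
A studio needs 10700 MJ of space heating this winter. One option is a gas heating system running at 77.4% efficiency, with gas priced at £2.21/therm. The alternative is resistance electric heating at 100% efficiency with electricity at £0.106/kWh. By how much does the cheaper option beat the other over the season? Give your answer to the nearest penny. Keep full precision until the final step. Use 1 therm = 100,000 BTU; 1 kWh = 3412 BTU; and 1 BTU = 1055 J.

£25.50

Heat load = 10700 MJ = 10,700,000,000 J / 1055 = 10,142,180 BTU
Gas: input = 10,142,180 / 0.774 = 13,103,592 BTU = 131 therm → 131 × £2.21 = £289.59
Electric: 10,142,180 BTU / 3412 = 2,973 kWh → × £0.106 = £315.09
Difference = |£289.59 − £315.09| = £25.50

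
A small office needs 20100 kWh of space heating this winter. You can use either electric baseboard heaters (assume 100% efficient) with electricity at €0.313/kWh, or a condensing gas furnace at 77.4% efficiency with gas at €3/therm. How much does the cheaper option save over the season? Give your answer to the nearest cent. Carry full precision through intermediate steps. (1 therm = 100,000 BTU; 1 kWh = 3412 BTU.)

€3633.11

Heat load = 20100 kWh × 3412 = 68,581,200 BTU
Gas: input = 68,581,200 / 0.774 = 88,606,202 BTU = 886.1 therm → 886.1 × €3 = €2,658.19
Electric: 68,581,200 BTU / 3412 = 20,100 kWh → × €0.313 = €6,291.30
Difference = |€2,658.19 − €6,291.30| = €3,633.11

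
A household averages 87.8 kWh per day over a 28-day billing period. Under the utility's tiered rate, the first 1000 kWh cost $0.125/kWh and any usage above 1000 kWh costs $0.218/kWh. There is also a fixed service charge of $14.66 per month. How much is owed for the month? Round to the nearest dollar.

$458

Usage = 87.8 kWh/day × 28 days = 2458.4 kWh
First 1000 kWh × $0.125 = $125.00
Remaining 1458.4 kWh × $0.218 = $317.93
Energy charge = $442.93; + service $14.66 = $457.59 ≈ $458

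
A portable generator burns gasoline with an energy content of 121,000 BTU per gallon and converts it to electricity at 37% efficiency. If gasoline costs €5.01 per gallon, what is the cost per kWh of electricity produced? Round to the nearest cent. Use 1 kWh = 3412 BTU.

€0.38

Electrical output per gallon = 121,000 BTU × 0.37 / 3412 BTU/kWh = 13.12 kWh
Cost per kWh = €5.01 / 13.12 kWh = €0.382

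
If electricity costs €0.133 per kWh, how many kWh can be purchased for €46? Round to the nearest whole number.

346 kWh

€46 / €0.133 per kWh = 345.9 kWh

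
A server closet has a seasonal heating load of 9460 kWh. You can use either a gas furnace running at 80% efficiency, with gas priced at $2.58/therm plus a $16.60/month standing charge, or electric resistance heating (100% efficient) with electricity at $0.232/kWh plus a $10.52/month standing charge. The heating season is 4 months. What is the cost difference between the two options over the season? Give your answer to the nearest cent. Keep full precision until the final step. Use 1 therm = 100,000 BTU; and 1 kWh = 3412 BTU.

Heat load = 9460 kWh × 3412 = 32,277,520 BTU
Gas: input = 32,277,520 / 0.80 = 40,346,900 BTU = 403.5 therm → 403.5 × $2.58 = $1,040.95; + 4 × $16.60 standing = $1,107.35
Electric: 32,277,520 BTU / 3412 = 9,460 kWh → × $0.232 = $2,194.72; + 4 × $10.52 standing = $2,236.80
Difference = |$1,107.35 − $2,236.80| = $1,129.45

$1129.45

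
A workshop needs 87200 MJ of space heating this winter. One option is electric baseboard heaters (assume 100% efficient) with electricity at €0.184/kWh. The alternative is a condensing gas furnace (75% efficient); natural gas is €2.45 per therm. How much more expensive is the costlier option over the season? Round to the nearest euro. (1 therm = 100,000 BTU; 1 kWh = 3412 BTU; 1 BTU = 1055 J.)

€1757

Heat load = 87200 MJ = 87,200,000,000 J / 1055 = 82,654,028 BTU
Gas: input = 82,654,028 / 0.75 = 110,205,371 BTU = 1,102 therm → 1,102 × €2.45 = €2,700.03
Electric: 82,654,028 BTU / 3412 = 24,220 kWh → × €0.184 = €4,457.31
Difference = |€2,700.03 − €4,457.31| = €1,757.28 ≈ €1757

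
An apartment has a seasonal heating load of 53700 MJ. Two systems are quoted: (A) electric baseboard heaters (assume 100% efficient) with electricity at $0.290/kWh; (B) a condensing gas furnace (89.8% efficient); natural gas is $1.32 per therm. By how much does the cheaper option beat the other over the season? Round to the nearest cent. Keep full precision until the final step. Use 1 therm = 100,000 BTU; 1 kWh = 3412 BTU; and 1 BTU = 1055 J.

$3578.04

Heat load = 53700 MJ = 53,700,000,000 J / 1055 = 50,900,474 BTU
Gas: input = 50,900,474 / 0.898 = 56,682,042 BTU = 566.8 therm → 566.8 × $1.32 = $748.20
Electric: 50,900,474 BTU / 3412 = 14,920 kWh → × $0.290 = $4,326.24
Difference = |$748.20 − $4,326.24| = $3,578.04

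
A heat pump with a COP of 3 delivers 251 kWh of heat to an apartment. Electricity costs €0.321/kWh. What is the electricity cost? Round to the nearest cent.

Electrical input = 251 kWh / 3 = 83.67 kWh
Cost = 83.67 × €0.321/kWh = €26.86

€26.86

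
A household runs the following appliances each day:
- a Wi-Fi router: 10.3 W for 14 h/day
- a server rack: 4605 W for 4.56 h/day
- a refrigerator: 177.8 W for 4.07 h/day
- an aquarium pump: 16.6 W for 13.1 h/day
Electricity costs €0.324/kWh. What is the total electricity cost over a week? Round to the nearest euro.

€50

Wi-Fi router: 10.3 W × 14 h × 7 d = 1,009 Wh = 1.009 kWh
server rack: 4605 W × 4.56 h × 7 d = 146,992 Wh = 147 kWh
refrigerator: 177.8 W × 4.07 h × 7 d = 5,066 Wh = 5.066 kWh
aquarium pump: 16.6 W × 13.1 h × 7 d = 1,522 Wh = 1.522 kWh
Total energy = 1.009 + 147 + 5.066 + 1.522 = 154.6 kWh
Cost = 154.6 kWh × €0.324 = €50.09 ≈ €50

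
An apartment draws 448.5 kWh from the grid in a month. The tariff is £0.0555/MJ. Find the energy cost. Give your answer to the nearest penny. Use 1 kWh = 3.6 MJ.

448.5 kWh × (3.6 MJ/kWh) = 1,615 MJ
Cost = 1,615 MJ × £0.0555/MJ = £89.61

£89.61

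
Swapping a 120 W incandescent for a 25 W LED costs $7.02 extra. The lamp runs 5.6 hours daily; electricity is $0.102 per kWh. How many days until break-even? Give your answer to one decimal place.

129.4 days

Power saved = 120 − 25 = 95 W
Daily energy saved = 95 W × 5.6 h = 532 Wh = 0.532 kWh
Daily savings = 0.532 × $0.102 = $0.0543
Payback = $7.02 / $0.0543 per day = 129.4 days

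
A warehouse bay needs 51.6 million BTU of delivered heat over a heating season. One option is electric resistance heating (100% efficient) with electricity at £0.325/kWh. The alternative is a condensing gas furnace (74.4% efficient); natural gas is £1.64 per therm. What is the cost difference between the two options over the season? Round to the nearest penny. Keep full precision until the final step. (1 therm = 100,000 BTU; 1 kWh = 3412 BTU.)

£3777.59

Heat load = 51.6 × 10⁶ BTU = 51,600,000 BTU
Gas: input = 51,600,000 / 0.744 = 69,354,839 BTU = 693.5 therm → 693.5 × £1.64 = £1,137.42
Electric: 51,600,000 BTU / 3412 = 15,120 kWh → × £0.325 = £4,915.01
Difference = |£1,137.42 − £4,915.01| = £3,777.59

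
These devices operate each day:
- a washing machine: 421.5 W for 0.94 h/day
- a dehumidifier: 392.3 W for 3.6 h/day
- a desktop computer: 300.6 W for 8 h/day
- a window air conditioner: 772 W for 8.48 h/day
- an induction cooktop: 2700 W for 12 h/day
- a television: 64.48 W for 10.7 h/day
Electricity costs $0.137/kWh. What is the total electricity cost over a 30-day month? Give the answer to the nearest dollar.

$180

washing machine: 421.5 W × 0.94 h × 30 d = 11,886 Wh = 11.89 kWh
dehumidifier: 392.3 W × 3.6 h × 30 d = 42,368 Wh = 42.37 kWh
desktop computer: 300.6 W × 8 h × 30 d = 72,144 Wh = 72.14 kWh
window air conditioner: 772 W × 8.48 h × 30 d = 196,397 Wh = 196.4 kWh
induction cooktop: 2700 W × 12 h × 30 d = 972,000 Wh = 972 kWh
television: 64.48 W × 10.7 h × 30 d = 20,698 Wh = 20.7 kWh
Total energy = 11.89 + 42.37 + 72.14 + 196.4 + 972 + 20.7 = 1,315 kWh
Cost = 1,315 kWh × $0.137 = $180.22 ≈ $180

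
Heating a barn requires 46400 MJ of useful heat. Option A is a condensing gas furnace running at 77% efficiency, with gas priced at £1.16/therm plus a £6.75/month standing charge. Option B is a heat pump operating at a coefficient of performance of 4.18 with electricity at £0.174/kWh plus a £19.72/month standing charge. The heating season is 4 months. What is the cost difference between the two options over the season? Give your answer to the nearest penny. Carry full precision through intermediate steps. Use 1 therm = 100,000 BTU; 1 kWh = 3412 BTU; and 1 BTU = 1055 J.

£74.12

Heat load = 46400 MJ = 46,400,000,000 J / 1055 = 43,981,043 BTU
Gas: input = 43,981,043 / 0.770 = 57,118,237 BTU = 571.2 therm → 571.2 × £1.16 = £662.57; + 4 × £6.75 standing = £689.57
Heat pump: 43,981,043 BTU / 3412 = 12,890 kWh heat; / 4.18 = 3,084 kWh in → × £0.174 = £536.57; + 4 × £19.72 standing = £615.45
Difference = |£689.57 − £615.45| = £74.12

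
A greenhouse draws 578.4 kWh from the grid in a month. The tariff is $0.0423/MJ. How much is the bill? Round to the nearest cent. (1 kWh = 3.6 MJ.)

$88.08

578.4 kWh × (3.6 MJ/kWh) = 2,082 MJ
Cost = 2,082 MJ × $0.0423/MJ = $88.08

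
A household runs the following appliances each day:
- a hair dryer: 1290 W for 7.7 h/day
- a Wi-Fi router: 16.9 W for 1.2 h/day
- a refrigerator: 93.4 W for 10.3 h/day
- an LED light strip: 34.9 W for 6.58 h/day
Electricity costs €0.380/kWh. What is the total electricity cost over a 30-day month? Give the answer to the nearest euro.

hair dryer: 1290 W × 7.7 h × 30 d = 297,990 Wh = 298 kWh
Wi-Fi router: 16.9 W × 1.2 h × 30 d = 608 Wh = 0.6084 kWh
refrigerator: 93.4 W × 10.3 h × 30 d = 28,861 Wh = 28.86 kWh
LED light strip: 34.9 W × 6.58 h × 30 d = 6,889 Wh = 6.889 kWh
Total energy = 298 + 0.6084 + 28.86 + 6.889 = 334.3 kWh
Cost = 334.3 kWh × €0.380 = €127.05 ≈ €127

€127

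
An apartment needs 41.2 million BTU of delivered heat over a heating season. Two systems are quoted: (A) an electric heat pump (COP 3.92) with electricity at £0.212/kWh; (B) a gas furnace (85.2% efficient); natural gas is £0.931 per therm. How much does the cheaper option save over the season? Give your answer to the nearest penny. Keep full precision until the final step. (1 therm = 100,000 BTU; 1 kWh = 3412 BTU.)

£202.84

Heat load = 41.2 × 10⁶ BTU = 41,200,000 BTU
Gas: input = 41,200,000 / 0.852 = 48,356,808 BTU = 483.6 therm → 483.6 × £0.931 = £450.20
Heat pump: 41,200,000 BTU / 3412 = 12,080 kWh heat; / 3.92 = 3,080 kWh in → × £0.212 = £653.04
Difference = |£450.20 − £653.04| = £202.84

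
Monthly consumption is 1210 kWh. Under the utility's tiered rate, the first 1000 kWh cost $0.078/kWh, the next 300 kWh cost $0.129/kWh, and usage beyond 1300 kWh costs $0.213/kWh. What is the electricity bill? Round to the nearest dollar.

First 1000 kWh × $0.078 = $78.00
Next 210 kWh × $0.129 = $27.09
Remaining tier: 0 kWh (not reached)
Total = $105.09 ≈ $105

$105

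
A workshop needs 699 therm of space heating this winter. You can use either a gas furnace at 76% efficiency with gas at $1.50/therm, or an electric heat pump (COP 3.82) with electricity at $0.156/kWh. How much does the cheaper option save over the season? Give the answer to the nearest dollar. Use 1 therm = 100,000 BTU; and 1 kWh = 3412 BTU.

Heat load = 699 therm × 100,000 = 69,900,000 BTU
Gas: input = 69,900,000 / 0.76 = 91,973,684 BTU = 919.7 therm → 919.7 × $1.50 = $1,379.61
Heat pump: 69,900,000 BTU / 3412 = 20,490 kWh heat; / 3.82 = 5,363 kWh in → × $0.156 = $836.62
Difference = |$1,379.61 − $836.62| = $542.98 ≈ $543

$543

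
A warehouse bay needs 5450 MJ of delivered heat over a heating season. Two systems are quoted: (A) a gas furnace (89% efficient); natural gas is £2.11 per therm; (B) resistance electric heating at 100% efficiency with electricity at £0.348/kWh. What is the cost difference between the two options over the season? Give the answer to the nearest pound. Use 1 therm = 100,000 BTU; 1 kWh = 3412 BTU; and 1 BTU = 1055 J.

Heat load = 5450 MJ = 5,450,000,000 J / 1055 = 5,165,877 BTU
Gas: input = 5,165,877 / 0.89 = 5,804,356 BTU = 58.04 therm → 58.04 × £2.11 = £122.47
Electric: 5,165,877 BTU / 3412 = 1,514 kWh → × £0.348 = £526.88
Difference = |£122.47 − £526.88| = £404.41 ≈ £404

£404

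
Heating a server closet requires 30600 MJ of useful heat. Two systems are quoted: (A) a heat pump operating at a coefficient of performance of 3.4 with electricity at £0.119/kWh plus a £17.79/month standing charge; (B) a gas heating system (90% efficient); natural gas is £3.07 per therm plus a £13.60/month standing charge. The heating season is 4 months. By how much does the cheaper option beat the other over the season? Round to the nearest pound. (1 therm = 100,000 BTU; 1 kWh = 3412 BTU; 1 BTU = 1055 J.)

Heat load = 30600 MJ = 30,600,000,000 J / 1055 = 29,004,739 BTU
Gas: input = 29,004,739 / 0.900 = 32,227,488 BTU = 322.3 therm → 322.3 × £3.07 = £989.38; + 4 × £13.60 standing = £1,043.78
Heat pump: 29,004,739 BTU / 3412 = 8,501 kWh heat; / 3.4 = 2,500 kWh in → × £0.119 = £297.53; + 4 × £17.79 standing = £368.69
Difference = |£1,043.78 − £368.69| = £675.10 ≈ £675

£675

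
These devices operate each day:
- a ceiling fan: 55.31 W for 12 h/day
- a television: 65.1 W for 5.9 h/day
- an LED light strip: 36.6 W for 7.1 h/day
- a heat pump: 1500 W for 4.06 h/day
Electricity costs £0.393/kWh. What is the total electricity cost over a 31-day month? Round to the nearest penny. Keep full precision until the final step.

£90.13

ceiling fan: 55.31 W × 12 h × 31 d = 20,575 Wh = 20.58 kWh
television: 65.1 W × 5.9 h × 31 d = 11,907 Wh = 11.91 kWh
LED light strip: 36.6 W × 7.1 h × 31 d = 8,056 Wh = 8.056 kWh
heat pump: 1500 W × 4.06 h × 31 d = 188,790 Wh = 188.8 kWh
Total energy = 20.58 + 11.91 + 8.056 + 188.8 = 229.3 kWh
Cost = 229.3 kWh × £0.393 = £90.13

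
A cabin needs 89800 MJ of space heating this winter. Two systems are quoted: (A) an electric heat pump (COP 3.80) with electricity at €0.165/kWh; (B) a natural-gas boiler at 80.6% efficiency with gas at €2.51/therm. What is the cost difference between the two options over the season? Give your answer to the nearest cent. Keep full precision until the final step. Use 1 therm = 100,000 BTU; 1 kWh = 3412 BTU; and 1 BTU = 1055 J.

Heat load = 89800 MJ = 89,800,000,000 J / 1055 = 85,118,483 BTU
Gas: input = 85,118,483 / 0.806 = 105,606,059 BTU = 1,056 therm → 1,056 × €2.51 = €2,650.71
Heat pump: 85,118,483 BTU / 3412 = 24,950 kWh heat; / 3.80 = 6,565 kWh in → × €0.165 = €1,083.22
Difference = |€2,650.71 − €1,083.22| = €1,567.50

€1567.50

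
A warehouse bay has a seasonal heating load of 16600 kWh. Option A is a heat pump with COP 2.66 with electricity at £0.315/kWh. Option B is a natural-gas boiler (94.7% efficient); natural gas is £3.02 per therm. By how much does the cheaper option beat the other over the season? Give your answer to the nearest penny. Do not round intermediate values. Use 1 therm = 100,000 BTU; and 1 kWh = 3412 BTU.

£159.56

Heat load = 16600 kWh × 3412 = 56,639,200 BTU
Gas: input = 56,639,200 / 0.947 = 59,809,081 BTU = 598.1 therm → 598.1 × £3.02 = £1,806.23
Heat pump: 56,639,200 BTU / 3412 = 16,600 kWh heat; / 2.66 = 6,241 kWh in → × £0.315 = £1,965.79
Difference = |£1,806.23 − £1,965.79| = £159.56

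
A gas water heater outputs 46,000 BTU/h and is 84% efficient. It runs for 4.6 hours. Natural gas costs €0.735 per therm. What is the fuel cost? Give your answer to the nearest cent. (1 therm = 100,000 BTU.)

Heat delivered = 46,000 BTU/h × 4.6 h = 211,600 BTU
Gas input = 211,600 / 0.84 = 251,905 BTU
= 251,905 / 100,000 = 2.519 therm
Cost = 2.519 × €0.735/therm = €1.85

€1.85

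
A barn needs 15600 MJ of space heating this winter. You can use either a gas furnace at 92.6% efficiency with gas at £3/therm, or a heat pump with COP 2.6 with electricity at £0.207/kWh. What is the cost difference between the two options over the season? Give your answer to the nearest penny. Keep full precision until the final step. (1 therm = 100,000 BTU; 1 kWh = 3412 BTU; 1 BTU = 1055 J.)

Heat load = 15600 MJ = 15,600,000,000 J / 1055 = 14,786,730 BTU
Gas: input = 14,786,730 / 0.926 = 15,968,391 BTU = 159.7 therm → 159.7 × £3 = £479.05
Heat pump: 14,786,730 BTU / 3412 = 4,334 kWh heat; / 2.6 = 1,667 kWh in → × £0.207 = £345.03
Difference = |£479.05 − £345.03| = £134.02

£134.02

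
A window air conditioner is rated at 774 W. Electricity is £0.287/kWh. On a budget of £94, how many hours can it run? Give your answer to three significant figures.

423 h

Energy budget = £94 / £0.287 per kWh = 327.5 kWh = 327,526 Wh
Runtime = 327,526 Wh / 774 W = 423.2 h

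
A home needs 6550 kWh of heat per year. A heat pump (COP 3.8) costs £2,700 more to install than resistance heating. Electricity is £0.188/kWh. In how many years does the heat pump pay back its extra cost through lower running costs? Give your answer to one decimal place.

3.0 years

Resistance: 6550 kWh × £0.188 = £1,231.40/yr
Heat pump: 6550 / 3.8 = 1724 kWh in → × £0.188 = £324.05/yr
Annual savings = £907.35
Payback = £2,700 / £907.35 = 2.98 years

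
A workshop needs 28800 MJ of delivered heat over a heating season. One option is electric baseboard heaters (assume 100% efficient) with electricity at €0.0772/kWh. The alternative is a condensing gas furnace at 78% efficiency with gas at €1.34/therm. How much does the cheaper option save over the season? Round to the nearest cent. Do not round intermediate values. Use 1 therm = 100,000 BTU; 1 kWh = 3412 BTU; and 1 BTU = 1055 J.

€148.68

Heat load = 28800 MJ = 28,800,000,000 J / 1055 = 27,298,578 BTU
Gas: input = 27,298,578 / 0.78 = 34,998,177 BTU = 350 therm → 350 × €1.34 = €468.98
Electric: 27,298,578 BTU / 3412 = 8,001 kWh → × €0.0772 = €617.66
Difference = |€468.98 − €617.66| = €148.68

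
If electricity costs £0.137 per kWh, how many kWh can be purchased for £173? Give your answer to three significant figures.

1260 kWh

£173 / £0.137 per kWh = 1,263 kWh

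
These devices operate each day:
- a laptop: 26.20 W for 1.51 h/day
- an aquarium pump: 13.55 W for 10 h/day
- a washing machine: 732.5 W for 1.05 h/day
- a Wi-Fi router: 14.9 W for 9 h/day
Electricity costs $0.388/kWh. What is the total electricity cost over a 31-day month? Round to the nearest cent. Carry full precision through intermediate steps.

$12.97

laptop: 26.20 W × 1.51 h × 31 d = 1,226 Wh = 1.226 kWh
aquarium pump: 13.55 W × 10 h × 31 d = 4,200 Wh = 4.2 kWh
washing machine: 732.5 W × 1.05 h × 31 d = 23,843 Wh = 23.84 kWh
Wi-Fi router: 14.9 W × 9 h × 31 d = 4,157 Wh = 4.157 kWh
Total energy = 1.226 + 4.2 + 23.84 + 4.157 = 33.43 kWh
Cost = 33.43 kWh × $0.388 = $12.97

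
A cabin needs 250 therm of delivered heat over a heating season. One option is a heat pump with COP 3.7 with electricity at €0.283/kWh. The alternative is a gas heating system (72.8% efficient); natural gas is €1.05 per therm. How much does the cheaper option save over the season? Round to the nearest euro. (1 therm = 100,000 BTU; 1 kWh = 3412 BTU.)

Heat load = 250 therm × 100,000 = 25,000,000 BTU
Gas: input = 25,000,000 / 0.728 = 34,340,659 BTU = 343.4 therm → 343.4 × €1.05 = €360.58
Heat pump: 25,000,000 BTU / 3412 = 7,327 kWh heat; / 3.7 = 1,980 kWh in → × €0.283 = €560.42
Difference = |€360.58 − €560.42| = €199.85 ≈ €200

€200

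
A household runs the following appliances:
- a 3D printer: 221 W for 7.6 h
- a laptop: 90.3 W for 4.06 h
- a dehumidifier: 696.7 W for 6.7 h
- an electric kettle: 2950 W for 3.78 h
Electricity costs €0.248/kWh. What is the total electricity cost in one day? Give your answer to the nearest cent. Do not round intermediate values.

€4.43

3D printer: 221 W × 7.6 h = 1,680 Wh = 1.68 kWh
laptop: 90.3 W × 4.06 h = 367 Wh = 0.3666 kWh
dehumidifier: 696.7 W × 6.7 h = 4,668 Wh = 4.668 kWh
electric kettle: 2950 W × 3.78 h = 11,151 Wh = 11.15 kWh
Total energy = 1.68 + 0.3666 + 4.668 + 11.15 = 17.87 kWh
Cost = 17.87 kWh × €0.248 = €4.43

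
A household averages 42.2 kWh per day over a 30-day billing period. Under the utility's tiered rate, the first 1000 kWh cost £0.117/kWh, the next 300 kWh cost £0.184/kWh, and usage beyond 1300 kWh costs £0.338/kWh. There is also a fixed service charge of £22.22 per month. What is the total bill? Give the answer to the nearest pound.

£188

Usage = 42.2 kWh/day × 30 days = 1266 kWh
First 1000 kWh × £0.117 = £117.00
Next 266 kWh × £0.184 = £48.94
Remaining tier: 0 kWh (not reached)
Energy charge = £165.94; + service £22.22 = £188.16 ≈ £188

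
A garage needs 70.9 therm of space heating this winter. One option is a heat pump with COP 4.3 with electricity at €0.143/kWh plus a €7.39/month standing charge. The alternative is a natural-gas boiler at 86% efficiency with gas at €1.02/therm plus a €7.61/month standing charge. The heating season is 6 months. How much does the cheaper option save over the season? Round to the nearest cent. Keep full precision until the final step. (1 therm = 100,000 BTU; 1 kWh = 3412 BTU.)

Heat load = 70.9 therm × 100,000 = 7,090,000 BTU
Gas: input = 7,090,000 / 0.86 = 8,244,186 BTU = 82.44 therm → 82.44 × €1.02 = €84.09; + 6 × €7.61 standing = €129.75
Heat pump: 7,090,000 BTU / 3412 = 2,078 kWh heat; / 4.3 = 483.2 kWh in → × €0.143 = €69.10; + 6 × €7.39 standing = €113.44
Difference = |€129.75 − €113.44| = €16.31

€16.31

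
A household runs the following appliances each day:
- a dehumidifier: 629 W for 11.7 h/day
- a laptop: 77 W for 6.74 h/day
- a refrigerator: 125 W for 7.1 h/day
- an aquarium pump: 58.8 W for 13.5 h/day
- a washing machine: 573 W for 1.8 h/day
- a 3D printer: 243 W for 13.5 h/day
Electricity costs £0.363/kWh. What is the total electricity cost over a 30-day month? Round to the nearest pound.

£151

dehumidifier: 629 W × 11.7 h × 30 d = 220,779 Wh = 220.8 kWh
laptop: 77 W × 6.74 h × 30 d = 15,569 Wh = 15.57 kWh
refrigerator: 125 W × 7.1 h × 30 d = 26,625 Wh = 26.62 kWh
aquarium pump: 58.8 W × 13.5 h × 30 d = 23,814 Wh = 23.81 kWh
washing machine: 573 W × 1.8 h × 30 d = 30,942 Wh = 30.94 kWh
3D printer: 243 W × 13.5 h × 30 d = 98,415 Wh = 98.42 kWh
Total energy = 220.8 + 15.57 + 26.62 + 23.81 + 30.94 + 98.42 = 416.1 kWh
Cost = 416.1 kWh × £0.363 = £151.06 ≈ £151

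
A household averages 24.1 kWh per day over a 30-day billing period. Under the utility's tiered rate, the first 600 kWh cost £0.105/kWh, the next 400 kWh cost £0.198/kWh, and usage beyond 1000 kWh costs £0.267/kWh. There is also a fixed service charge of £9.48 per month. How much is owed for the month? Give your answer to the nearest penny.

Usage = 24.1 kWh/day × 30 days = 723 kWh
First 600 kWh × £0.105 = £63.00
Next 123 kWh × £0.198 = £24.35
Remaining tier: 0 kWh (not reached)
Energy charge = £87.35; + service £9.48 = £96.83

£96.83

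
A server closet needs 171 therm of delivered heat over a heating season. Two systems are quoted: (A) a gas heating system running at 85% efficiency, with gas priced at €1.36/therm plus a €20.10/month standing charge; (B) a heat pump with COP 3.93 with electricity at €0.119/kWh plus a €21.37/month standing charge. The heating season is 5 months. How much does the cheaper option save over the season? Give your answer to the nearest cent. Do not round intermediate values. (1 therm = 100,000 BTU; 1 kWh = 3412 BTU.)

Heat load = 171 therm × 100,000 = 17,100,000 BTU
Gas: input = 17,100,000 / 0.85 = 20,117,647 BTU = 201.2 therm → 201.2 × €1.36 = €273.60; + 5 × €20.10 standing = €374.10
Heat pump: 17,100,000 BTU / 3412 = 5,012 kWh heat; / 3.93 = 1,275 kWh in → × €0.119 = €151.75; + 5 × €21.37 standing = €258.60
Difference = |€374.10 − €258.60| = €115.50

€115.50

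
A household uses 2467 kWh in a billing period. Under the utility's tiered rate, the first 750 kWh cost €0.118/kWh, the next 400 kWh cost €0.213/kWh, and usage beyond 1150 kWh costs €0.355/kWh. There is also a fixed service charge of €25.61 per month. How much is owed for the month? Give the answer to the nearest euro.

€667

First 750 kWh × €0.118 = €88.50
Next 400 kWh × €0.213 = €85.20
Remaining 1317 kWh × €0.355 = €467.53
Energy charge = €641.24; + service €25.61 = €666.85 ≈ €667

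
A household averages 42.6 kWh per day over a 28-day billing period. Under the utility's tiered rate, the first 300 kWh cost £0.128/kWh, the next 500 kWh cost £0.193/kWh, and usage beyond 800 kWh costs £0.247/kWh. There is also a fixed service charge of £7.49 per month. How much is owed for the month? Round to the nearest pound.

£239

Usage = 42.6 kWh/day × 28 days = 1192.8 kWh
First 300 kWh × £0.128 = £38.40
Next 500 kWh × £0.193 = £96.50
Remaining 392.8 kWh × £0.247 = £97.02
Energy charge = £231.92; + service £7.49 = £239.41 ≈ £239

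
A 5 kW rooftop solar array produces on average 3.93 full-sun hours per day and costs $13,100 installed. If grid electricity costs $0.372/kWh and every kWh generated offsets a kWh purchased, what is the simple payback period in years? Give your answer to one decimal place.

4.9 years

Daily generation = 5 kW × 3.93 h = 19.65 kWh
Annual generation = 19.65 × 365 = 7172.3 kWh
Annual savings = 7172.3 × $0.372 = $2,668.08
Payback = $13,100 / $2,668.08 = 4.91 years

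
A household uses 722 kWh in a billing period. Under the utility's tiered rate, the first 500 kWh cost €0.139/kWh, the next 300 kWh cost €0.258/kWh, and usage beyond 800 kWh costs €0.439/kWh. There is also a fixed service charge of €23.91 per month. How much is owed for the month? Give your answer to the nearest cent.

€150.69

First 500 kWh × €0.139 = €69.50
Next 222 kWh × €0.258 = €57.28
Remaining tier: 0 kWh (not reached)
Energy charge = €126.78; + service €23.91 = €150.69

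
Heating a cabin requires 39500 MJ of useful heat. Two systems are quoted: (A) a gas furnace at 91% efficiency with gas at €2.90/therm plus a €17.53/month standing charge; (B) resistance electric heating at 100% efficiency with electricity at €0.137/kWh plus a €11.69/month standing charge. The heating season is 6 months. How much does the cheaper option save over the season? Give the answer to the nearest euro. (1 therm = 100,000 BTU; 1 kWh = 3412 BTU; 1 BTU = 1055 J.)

€275

Heat load = 39500 MJ = 39,500,000,000 J / 1055 = 37,440,758 BTU
Gas: input = 37,440,758 / 0.91 = 41,143,690 BTU = 411.4 therm → 411.4 × €2.90 = €1,193.17; + 6 × €17.53 standing = €1,298.35
Electric: 37,440,758 BTU / 3412 = 10,970 kWh → × €0.137 = €1,503.34; + 6 × €11.69 standing = €1,573.48
Difference = |€1,298.35 − €1,573.48| = €275.13 ≈ €275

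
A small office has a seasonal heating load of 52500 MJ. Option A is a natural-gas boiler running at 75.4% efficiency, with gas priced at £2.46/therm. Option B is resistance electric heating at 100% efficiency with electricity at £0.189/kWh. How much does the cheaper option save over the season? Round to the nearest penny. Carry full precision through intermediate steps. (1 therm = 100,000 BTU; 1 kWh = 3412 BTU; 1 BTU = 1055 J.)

Heat load = 52500 MJ = 52,500,000,000 J / 1055 = 49,763,033 BTU
Gas: input = 49,763,033 / 0.754 = 65,998,718 BTU = 660 therm → 660 × £2.46 = £1,623.57
Electric: 49,763,033 BTU / 3412 = 14,580 kWh → × £0.189 = £2,756.51
Difference = |£1,623.57 − £2,756.51| = £1,132.94

£1132.94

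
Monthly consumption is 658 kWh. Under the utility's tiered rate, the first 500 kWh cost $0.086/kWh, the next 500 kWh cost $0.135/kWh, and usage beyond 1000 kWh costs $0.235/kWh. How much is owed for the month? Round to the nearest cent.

$64.33

First 500 kWh × $0.086 = $43.00
Next 158 kWh × $0.135 = $21.33
Remaining tier: 0 kWh (not reached)
Total = $64.33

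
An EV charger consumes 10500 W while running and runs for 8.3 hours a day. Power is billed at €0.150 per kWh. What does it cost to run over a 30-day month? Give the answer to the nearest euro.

Energy = 10500 W × 8.3 h/day × 30 days = 2,614,500 Wh = 2,615 kWh
Cost = 2,615 kWh × €0.150/kWh = €392.18 ≈ €392

€392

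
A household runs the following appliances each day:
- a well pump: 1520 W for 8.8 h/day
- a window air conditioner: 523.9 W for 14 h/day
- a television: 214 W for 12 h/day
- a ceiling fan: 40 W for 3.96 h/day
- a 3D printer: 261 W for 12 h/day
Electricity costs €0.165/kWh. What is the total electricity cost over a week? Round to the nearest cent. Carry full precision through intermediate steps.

€30.69

well pump: 1520 W × 8.8 h × 7 d = 93,632 Wh = 93.63 kWh
window air conditioner: 523.9 W × 14 h × 7 d = 51,342 Wh = 51.34 kWh
television: 214 W × 12 h × 7 d = 17,976 Wh = 17.98 kWh
ceiling fan: 40 W × 3.96 h × 7 d = 1,109 Wh = 1.109 kWh
3D printer: 261 W × 12 h × 7 d = 21,924 Wh = 21.92 kWh
Total energy = 93.63 + 51.34 + 17.98 + 1.109 + 21.92 = 186 kWh
Cost = 186 kWh × €0.165 = €30.69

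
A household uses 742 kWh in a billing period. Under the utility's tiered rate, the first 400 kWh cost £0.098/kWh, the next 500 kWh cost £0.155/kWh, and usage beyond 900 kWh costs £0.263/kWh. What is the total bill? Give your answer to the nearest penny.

£92.21

First 400 kWh × £0.098 = £39.20
Next 342 kWh × £0.155 = £53.01
Remaining tier: 0 kWh (not reached)
Total = £92.21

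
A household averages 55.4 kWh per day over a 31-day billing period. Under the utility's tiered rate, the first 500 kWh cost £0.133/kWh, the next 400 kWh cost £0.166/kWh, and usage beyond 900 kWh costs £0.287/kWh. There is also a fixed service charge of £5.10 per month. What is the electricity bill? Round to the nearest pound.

Usage = 55.4 kWh/day × 31 days = 1717.4 kWh
First 500 kWh × £0.133 = £66.50
Next 400 kWh × £0.166 = £66.40
Remaining 817.4 kWh × £0.287 = £234.59
Energy charge = £367.49; + service £5.10 = £372.59 ≈ £373

£373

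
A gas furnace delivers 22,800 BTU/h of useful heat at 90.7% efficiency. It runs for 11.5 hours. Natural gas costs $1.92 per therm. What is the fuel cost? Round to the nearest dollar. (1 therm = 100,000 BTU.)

$6

Heat delivered = 22,800 BTU/h × 11.5 h = 262,200 BTU
Gas input = 262,200 / 0.907 = 289,085 BTU
= 289,085 / 100,000 = 2.891 therm
Cost = 2.891 × $1.92/therm = $5.55 ≈ $6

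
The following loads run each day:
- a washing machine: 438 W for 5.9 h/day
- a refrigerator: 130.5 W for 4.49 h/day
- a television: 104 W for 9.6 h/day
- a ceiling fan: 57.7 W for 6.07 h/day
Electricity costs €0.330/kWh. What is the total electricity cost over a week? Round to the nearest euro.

washing machine: 438 W × 5.9 h × 7 d = 18,089 Wh = 18.09 kWh
refrigerator: 130.5 W × 4.49 h × 7 d = 4,102 Wh = 4.102 kWh
television: 104 W × 9.6 h × 7 d = 6,989 Wh = 6.989 kWh
ceiling fan: 57.7 W × 6.07 h × 7 d = 2,452 Wh = 2.452 kWh
Total energy = 18.09 + 4.102 + 6.989 + 2.452 = 31.63 kWh
Cost = 31.63 kWh × €0.330 = €10.44 ≈ €10

€10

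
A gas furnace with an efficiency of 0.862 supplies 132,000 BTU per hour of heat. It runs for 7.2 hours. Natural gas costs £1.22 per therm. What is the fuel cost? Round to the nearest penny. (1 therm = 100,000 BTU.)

Heat delivered = 132,000 BTU/h × 7.2 h = 950,400 BTU
Gas input = 950,400 / 0.862 = 1,102,552 BTU
= 1,102,552 / 100,000 = 11.03 therm
Cost = 11.03 × £1.22/therm = £13.45

£13.45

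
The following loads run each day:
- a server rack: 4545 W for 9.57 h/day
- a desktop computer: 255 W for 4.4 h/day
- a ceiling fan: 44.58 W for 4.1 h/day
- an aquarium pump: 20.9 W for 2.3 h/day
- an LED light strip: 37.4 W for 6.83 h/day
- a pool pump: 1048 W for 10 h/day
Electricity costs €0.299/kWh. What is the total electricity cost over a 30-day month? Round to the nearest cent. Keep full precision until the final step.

€498.59

server rack: 4545 W × 9.57 h × 30 d = 1,304,870 Wh = 1,305 kWh
desktop computer: 255 W × 4.4 h × 30 d = 33,660 Wh = 33.66 kWh
ceiling fan: 44.58 W × 4.1 h × 30 d = 5,483 Wh = 5.483 kWh
aquarium pump: 20.9 W × 2.3 h × 30 d = 1,442 Wh = 1.442 kWh
LED light strip: 37.4 W × 6.83 h × 30 d = 7,663 Wh = 7.663 kWh
pool pump: 1048 W × 10 h × 30 d = 314,400 Wh = 314.4 kWh
Total energy = 1,305 + 33.66 + 5.483 + 1.442 + 7.663 + 314.4 = 1,668 kWh
Cost = 1,668 kWh × €0.299 = €498.59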